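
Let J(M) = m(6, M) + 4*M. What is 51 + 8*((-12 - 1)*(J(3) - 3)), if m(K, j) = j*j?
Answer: -1821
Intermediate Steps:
m(K, j) = j²
J(M) = M² + 4*M
51 + 8*((-12 - 1)*(J(3) - 3)) = 51 + 8*((-12 - 1)*(3*(4 + 3) - 3)) = 51 + 8*(-13*(3*7 - 3)) = 51 + 8*(-13*(21 - 3)) = 51 + 8*(-13*18) = 51 + 8*(-234) = 51 - 1872 = -1821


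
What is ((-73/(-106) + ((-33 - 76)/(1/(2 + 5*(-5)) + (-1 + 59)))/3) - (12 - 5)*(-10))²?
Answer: 882016642525225/179686123236 ≈ 4908.6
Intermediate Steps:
((-73/(-106) + ((-33 - 76)/(1/(2 + 5*(-5)) + (-1 + 59)))/3) - (12 - 5)*(-10))² = ((-73*(-1/106) - 109/(1/(2 - 25) + 58)*(⅓)) - 7*(-10))² = ((73/106 - 109/(1/(-23) + 58)*(⅓)) - 1*(-70))² = ((73/106 - 109/(-1/23 + 58)*(⅓)) + 70)² = ((73/106 - 109/1333/23*(⅓)) + 70)² = ((73/106 - 109*23/1333*(⅓)) + 70)² = ((73/106 - 2507/1333*⅓) + 70)² = ((73/106 - 2507/3999) + 70)² = (26185/423894 + 70)² = (29698765/423894)² = 882016642525225/179686123236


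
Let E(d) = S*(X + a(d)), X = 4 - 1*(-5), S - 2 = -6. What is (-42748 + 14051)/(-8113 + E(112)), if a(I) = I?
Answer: 28697/8597 ≈ 3.3380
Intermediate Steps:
S = -4 (S = 2 - 6 = -4)
X = 9 (X = 4 + 5 = 9)
E(d) = -36 - 4*d (E(d) = -4*(9 + d) = -36 - 4*d)
(-42748 + 14051)/(-8113 + E(112)) = (-42748 + 14051)/(-8113 + (-36 - 4*112)) = -28697/(-8113 + (-36 - 448)) = -28697/(-8113 - 484) = -28697/(-8597) = -28697*(-1/8597) = 28697/8597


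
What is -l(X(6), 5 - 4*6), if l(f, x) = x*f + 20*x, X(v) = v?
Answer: 494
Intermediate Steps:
l(f, x) = 20*x + f*x (l(f, x) = f*x + 20*x = 20*x + f*x)
-l(X(6), 5 - 4*6) = -(5 - 4*6)*(20 + 6) = -(5 - 24)*26 = -(-19)*26 = -1*(-494) = 494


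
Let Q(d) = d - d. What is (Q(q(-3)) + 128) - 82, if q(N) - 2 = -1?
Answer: 46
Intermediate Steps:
q(N) = 1 (q(N) = 2 - 1 = 1)
Q(d) = 0
(Q(q(-3)) + 128) - 82 = (0 + 128) - 82 = 128 - 82 = 46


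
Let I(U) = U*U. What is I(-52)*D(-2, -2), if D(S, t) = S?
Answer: -5408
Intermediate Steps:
I(U) = U²
I(-52)*D(-2, -2) = (-52)²*(-2) = 2704*(-2) = -5408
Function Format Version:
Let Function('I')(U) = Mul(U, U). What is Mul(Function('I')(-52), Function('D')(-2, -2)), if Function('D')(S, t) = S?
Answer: -5408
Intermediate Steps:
Function('I')(U) = Pow(U, 2)
Mul(Function('I')(-52), Function('D')(-2, -2)) = Mul(Pow(-52, 2), -2) = Mul(2704, -2) = -5408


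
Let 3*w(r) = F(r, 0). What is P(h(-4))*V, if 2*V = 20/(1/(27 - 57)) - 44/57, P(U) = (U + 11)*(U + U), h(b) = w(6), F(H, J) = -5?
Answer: 4794160/513 ≈ 9345.3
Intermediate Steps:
w(r) = -5/3 (w(r) = (⅓)*(-5) = -5/3)
h(b) = -5/3
P(U) = 2*U*(11 + U) (P(U) = (11 + U)*(2*U) = 2*U*(11 + U))
V = -17122/57 (V = (20/(1/(27 - 57)) - 44/57)/2 = (20/(1/(-30)) - 44*1/57)/2 = (20/(-1/30) - 44/57)/2 = (20*(-30) - 44/57)/2 = (-600 - 44/57)/2 = (½)*(-34244/57) = -17122/57 ≈ -300.39)
P(h(-4))*V = (2*(-5/3)*(11 - 5/3))*(-17122/57) = (2*(-5/3)*(28/3))*(-17122/57) = -280/9*(-17122/57) = 4794160/513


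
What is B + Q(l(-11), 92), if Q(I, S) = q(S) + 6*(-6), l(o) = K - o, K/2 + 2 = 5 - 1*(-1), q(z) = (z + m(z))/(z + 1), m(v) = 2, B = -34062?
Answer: -3171020/93 ≈ -34097.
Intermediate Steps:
q(z) = (2 + z)/(1 + z) (q(z) = (z + 2)/(z + 1) = (2 + z)/(1 + z))
K = 8 (K = -4 + 2*(5 - 1*(-1)) = -4 + 2*(5 + 1) = -4 + 2*6 = -4 + 12 = 8)
l(o) = 8 - o
Q(I, S) = -36 + (2 + S)/(1 + S) (Q(I, S) = (2 + S)/(1 + S) + 6*(-6) = (2 + S)/(1 + S) - 36 = -36 + (2 + S)/(1 + S))
B + Q(l(-11), 92) = -34062 + (-34 - 35*92)/(1 + 92) = -34062 + (-34 - 3220)/93 = -34062 + (1/93)*(-3254) = -34062 - 3254/93 = -3171020/93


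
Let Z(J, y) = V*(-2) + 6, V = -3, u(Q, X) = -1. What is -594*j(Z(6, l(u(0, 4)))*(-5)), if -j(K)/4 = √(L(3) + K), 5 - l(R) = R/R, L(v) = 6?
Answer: 7128*I*√6 ≈ 17460.0*I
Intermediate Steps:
l(R) = 4 (l(R) = 5 - R/R = 5 - 1*1 = 5 - 1 = 4)
Z(J, y) = 12 (Z(J, y) = -3*(-2) + 6 = 6 + 6 = 12)
j(K) = -4*√(6 + K)
-594*j(Z(6, l(u(0, 4)))*(-5)) = -(-2376)*√(6 + 12*(-5)) = -(-2376)*√(6 - 60) = -(-2376)*√(-54) = -(-2376)*3*I*√6 = -(-7128)*I*√6 = 7128*I*√6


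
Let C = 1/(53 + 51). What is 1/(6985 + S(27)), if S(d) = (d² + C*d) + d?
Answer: 104/805091 ≈ 0.00012918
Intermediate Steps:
C = 1/104 ≈ 0.0096154
S(d) = d² + 105*d/104 (S(d) = (d² + d/104) + d = d² + 105*d/104)
1/(6985 + S(27)) = 1/(6985 + (1/104)*27*(105 + 104*27)) = 1/(6985 + (1/104)*27*(105 + 2808)) = 1/(6985 + (1/104)*27*2913) = 1/(6985 + 78651/104) = 1/(805091/104) = 104/805091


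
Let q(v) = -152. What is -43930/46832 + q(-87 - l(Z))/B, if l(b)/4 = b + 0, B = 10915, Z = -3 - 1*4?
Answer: -243307207/255585640 ≈ -0.95196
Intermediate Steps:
Z = -7 (Z = -3 - 4 = -7)
l(b) = 4*b (l(b) = 4*(b + 0) = 4*b)
-43930/46832 + q(-87 - l(Z))/B = -43930/46832 - 152/10915 = -43930*1/46832 - 152*1/10915 = -21965/23416 - 152/10915 = -243307207/255585640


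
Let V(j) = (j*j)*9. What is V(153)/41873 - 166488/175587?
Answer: 10007164241/2450784817 ≈ 4.0833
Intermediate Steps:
V(j) = 9*j² (V(j) = j²*9 = 9*j²)
V(153)/41873 - 166488/175587 = (9*153²)/41873 - 166488/175587 = (9*23409)*(1/41873) - 166488*1/175587 = 210681*(1/41873) - 55496/58529 = 210681/41873 - 55496/58529 = 10007164241/2450784817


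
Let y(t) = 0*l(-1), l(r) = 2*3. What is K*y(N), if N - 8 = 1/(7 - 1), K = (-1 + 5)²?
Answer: 0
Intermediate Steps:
l(r) = 6
K = 16 (K = 4² = 16)
N = 49/6 (N = 8 + 1/(7 - 1) = 8 + 1/6 = 8 + ⅙ = 49/6 ≈ 8.1667)
y(t) = 0 (y(t) = 0*6 = 0)
K*y(N) = 16*0 = 0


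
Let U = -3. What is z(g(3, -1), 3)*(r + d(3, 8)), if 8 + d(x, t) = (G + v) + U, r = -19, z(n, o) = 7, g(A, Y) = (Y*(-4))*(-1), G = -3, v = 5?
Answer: -196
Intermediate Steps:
g(A, Y) = 4*Y (g(A, Y) = -4*Y*(-1) = 4*Y)
d(x, t) = -9 (d(x, t) = -8 + ((-3 + 5) - 3) = -8 + (2 - 3) = -8 - 1 = -9)
z(g(3, -1), 3)*(r + d(3, 8)) = 7*(-19 - 9) = 7*(-28) = -196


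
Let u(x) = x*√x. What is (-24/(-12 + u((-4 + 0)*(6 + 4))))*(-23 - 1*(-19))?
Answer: -72/4009 + 480*I*√10/4009 ≈ -0.01796 + 0.37862*I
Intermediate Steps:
u(x) = x^(3/2)
(-24/(-12 + u((-4 + 0)*(6 + 4))))*(-23 - 1*(-19)) = (-24/(-12 + ((-4 + 0)*(6 + 4))^(3/2)))*(-23 - 1*(-19)) = (-24/(-12 + (-4*10)^(3/2)))*(-23 + 19) = -24/(-12 + (-40)^(3/2))*(-4) = -24/(-12 - 80*I*√10)*(-4) = 96/(-12 - 80*I*√10)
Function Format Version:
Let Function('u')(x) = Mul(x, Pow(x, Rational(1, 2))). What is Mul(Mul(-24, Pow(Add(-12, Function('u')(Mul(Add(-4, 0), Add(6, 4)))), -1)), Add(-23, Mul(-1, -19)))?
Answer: Add(Rational(-72, 4009), Mul(Rational(480, 4009), I, Pow(10, Rational(1, 2)))) ≈ Add(-0.017960, Mul(0.37862, I))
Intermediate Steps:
Function('u')(x) = Pow(x, Rational(3, 2))
Mul(Mul(-24, Pow(Add(-12, Function('u')(Mul(Add(-4, 0), Add(6, 4)))), -1)), Add(-23, Mul(-1, -19))) = Mul(Mul(-24, Pow(Add(-12, Pow(Mul(Add(-4, 0), Add(6, 4)), Rational(3, 2))), -1)), Add(-23, Mul(-1, -19))) = Mul(Mul(-24, Pow(Add(-12, Pow(Mul(-4, 10), Rational(3, 2))), -1)), Add(-23, 19)) = Mul(Mul(-24, Pow(Add(-12, Pow(-40, Rational(3, 2))), -1)), -4) = Mul(Mul(-24, Pow(Add(-12, Mul(-80, I, Pow(10, Rational(1, 2)))), -1)), -4) = Mul(96, Pow(Add(-12, Mul(-80, I, Pow(10, Rational(1, 2)))), -1))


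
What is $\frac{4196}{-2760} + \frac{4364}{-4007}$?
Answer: $- \frac{7214503}{2764830} \approx -2.6094$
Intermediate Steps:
$\frac{4196}{-2760} + \frac{4364}{-4007} = 4196 \left(- \frac{1}{2760}\right) + 4364 \left(- \frac{1}{4007}\right) = - \frac{1049}{690} - \frac{4364}{4007} = - \frac{7214503}{2764830}$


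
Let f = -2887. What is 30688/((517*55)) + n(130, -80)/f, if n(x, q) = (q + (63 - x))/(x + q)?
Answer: 886798549/820918450 ≈ 1.0803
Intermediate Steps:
n(x, q) = (63 + q - x)/(q + x)
30688/((517*55)) + n(130, -80)/f = 30688/((517*55)) + ((63 - 80 - 1*130)/(-80 + 130))/(-2887) = 30688/28435 + ((63 - 80 - 130)/50)*(-1/2887) = 30688*(1/28435) + ((1/50)*(-147))*(-1/2887) = 30688/28435 - 147/50*(-1/2887) = 30688/28435 + 147/144350 = 886798549/820918450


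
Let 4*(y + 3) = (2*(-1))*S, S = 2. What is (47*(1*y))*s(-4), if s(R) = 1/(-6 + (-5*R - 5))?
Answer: -188/9 ≈ -20.889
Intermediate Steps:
y = -4 (y = -3 + ((2*(-1))*2)/4 = -3 + (-2*2)/4 = -3 + (¼)*(-4) = -3 - 1 = -4)
s(R) = 1/(-11 - 5*R) (s(R) = 1/(-6 + (-5 - 5*R)) = 1/(-11 - 5*R))
(47*(1*y))*s(-4) = (47*(1*(-4)))*(-1/(11 + 5*(-4))) = (47*(-4))*(-1/(11 - 20)) = -(-188)/(-9) = -(-188)*(-1)/9 = -188*⅑ = -188/9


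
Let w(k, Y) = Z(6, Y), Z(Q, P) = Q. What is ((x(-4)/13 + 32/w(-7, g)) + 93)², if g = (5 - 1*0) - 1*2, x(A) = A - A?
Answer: 87025/9 ≈ 9669.4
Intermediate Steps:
x(A) = 0
g = 3 (g = (5 + 0) - 2 = 5 - 2 = 3)
w(k, Y) = 6
((x(-4)/13 + 32/w(-7, g)) + 93)² = ((0/13 + 32/6) + 93)² = ((0*(1/13) + 32*(⅙)) + 93)² = ((0 + 16/3) + 93)² = (16/3 + 93)² = (295/3)² = 87025/9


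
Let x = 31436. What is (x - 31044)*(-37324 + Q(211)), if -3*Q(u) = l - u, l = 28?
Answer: -14607096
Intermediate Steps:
Q(u) = -28/3 + u/3 (Q(u) = -(28 - u)/3 = -28/3 + u/3)
(x - 31044)*(-37324 + Q(211)) = (31436 - 31044)*(-37324 + (-28/3 + (⅓)*211)) = 392*(-37324 + (-28/3 + 211/3)) = 392*(-37324 + 61) = 392*(-37263) = -14607096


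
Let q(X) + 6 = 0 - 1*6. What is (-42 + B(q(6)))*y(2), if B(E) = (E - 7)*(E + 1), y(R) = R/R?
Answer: 167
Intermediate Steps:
q(X) = -12 (q(X) = -6 + (0 - 1*6) = -6 + (0 - 6) = -6 - 6 = -12)
y(R) = 1
B(E) = (1 + E)*(-7 + E) (B(E) = (-7 + E)*(1 + E) = (1 + E)*(-7 + E))
(-42 + B(q(6)))*y(2) = (-42 + (-7 + (-12)² - 6*(-12)))*1 = (-42 + (-7 + 144 + 72))*1 = (-42 + 209)*1 = 167*1 = 167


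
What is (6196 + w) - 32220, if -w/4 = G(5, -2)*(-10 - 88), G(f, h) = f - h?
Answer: -23280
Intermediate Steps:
w = 2744 (w = -4*(5 - 1*(-2))*(-10 - 88) = -4*(5 + 2)*(-98) = -28*(-98) = -4*(-686) = 2744)
(6196 + w) - 32220 = (6196 + 2744) - 32220 = 8940 - 32220 = -23280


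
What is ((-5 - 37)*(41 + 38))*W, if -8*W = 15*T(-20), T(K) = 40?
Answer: 248850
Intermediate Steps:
W = -75 (W = -15*40/8 = -1/8*600 = -75)
((-5 - 37)*(41 + 38))*W = ((-5 - 37)*(41 + 38))*(-75) = -42*79*(-75) = -3318*(-75) = 248850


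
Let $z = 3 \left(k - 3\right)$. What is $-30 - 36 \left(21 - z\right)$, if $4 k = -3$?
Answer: $-1191$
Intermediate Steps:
$k = - \frac{3}{4}$ ($k = \frac{1}{4} \left(-3\right) = - \frac{3}{4} \approx -0.75$)
$z = - \frac{45}{4}$ ($z = 3 \left(- \frac{3}{4} - 3\right) = 3 \left(- \frac{15}{4}\right) = - \frac{45}{4} \approx -11.25$)
$-30 - 36 \left(21 - z\right) = -30 - 36 \left(21 - - \frac{45}{4}\right) = -30 - 36 \left(21 + \frac{45}{4}\right) = -30 - 1161 = -1191$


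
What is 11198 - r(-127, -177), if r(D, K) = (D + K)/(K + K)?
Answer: 1981894/177 ≈ 11197.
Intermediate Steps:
r(D, K) = (D + K)/(2*K) (r(D, K) = (D + K)/((2*K)) = (D + K)*(1/(2*K)) = (D + K)/(2*K))
11198 - r(-127, -177) = 11198 - (-127 - 177)/(2*(-177)) = 11198 - (-1)*(-304)/(2*177) = 11198 - 1*152/177 = 11198 - 152/177 = 1981894/177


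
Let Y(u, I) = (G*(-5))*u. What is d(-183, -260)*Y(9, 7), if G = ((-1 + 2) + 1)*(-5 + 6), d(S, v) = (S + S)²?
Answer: -12056040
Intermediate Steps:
d(S, v) = 4*S² (d(S, v) = (2*S)² = 4*S²)
G = 2 (G = (1 + 1)*1 = 2*1 = 2)
Y(u, I) = -10*u (Y(u, I) = (2*(-5))*u = -10*u)
d(-183, -260)*Y(9, 7) = (4*(-183)²)*(-10*9) = (4*33489)*(-90) = 133956*(-90) = -12056040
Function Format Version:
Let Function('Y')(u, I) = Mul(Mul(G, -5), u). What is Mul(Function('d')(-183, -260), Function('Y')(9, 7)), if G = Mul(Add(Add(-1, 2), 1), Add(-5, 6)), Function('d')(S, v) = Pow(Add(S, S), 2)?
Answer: -12056040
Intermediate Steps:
Function('d')(S, v) = Mul(4, Pow(S, 2)) (Function('d')(S, v) = Pow(Mul(2, S), 2) = Mul(4, Pow(S, 2)))
G = 2 (G = Mul(Add(1, 1), 1) = Mul(2, 1) = 2)
Function('Y')(u, I) = Mul(-10, u) (Function('Y')(u, I) = Mul(Mul(2, -5), u) = Mul(-10, u))
Mul(Function('d')(-183, -260), Function('Y')(9, 7)) = Mul(Mul(4, Pow(-183, 2)), Mul(-10, 9)) = Mul(Mul(4, 33489), -90) = Mul(133956, -90) = -12056040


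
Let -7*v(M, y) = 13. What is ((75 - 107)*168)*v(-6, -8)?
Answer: 9984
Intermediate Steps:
v(M, y) = -13/7 (v(M, y) = -⅐*13 = -13/7)
((75 - 107)*168)*v(-6, -8) = ((75 - 107)*168)*(-13/7) = -32*168*(-13/7) = -5376*(-13/7) = 9984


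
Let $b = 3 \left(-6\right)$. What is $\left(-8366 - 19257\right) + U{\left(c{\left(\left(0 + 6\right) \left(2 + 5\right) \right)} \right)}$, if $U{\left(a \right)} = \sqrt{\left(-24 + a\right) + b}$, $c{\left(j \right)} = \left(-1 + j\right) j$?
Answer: $-27623 + 4 \sqrt{105} \approx -27582.0$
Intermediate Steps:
$b = -18$
$c{\left(j \right)} = j \left(-1 + j\right)$
$U{\left(a \right)} = \sqrt{-42 + a}$ ($U{\left(a \right)} = \sqrt{\left(-24 + a\right) - 18} = \sqrt{-42 + a}$)
$\left(-8366 - 19257\right) + U{\left(c{\left(\left(0 + 6\right) \left(2 + 5\right) \right)} \right)} = \left(-8366 - 19257\right) + \sqrt{-42 + \left(0 + 6\right) \left(2 + 5\right) \left(-1 + \left(0 + 6\right) \left(2 + 5\right)\right)} = -27623 + \sqrt{-42 + 6 \cdot 7 \left(-1 + 6 \cdot 7\right)} = -27623 + \sqrt{-42 + 42 \left(-1 + 42\right)} = -27623 + \sqrt{-42 + 42 \cdot 41} = -27623 + \sqrt{-42 + 1722} = -27623 + \sqrt{1680} = -27623 + 4 \sqrt{105}$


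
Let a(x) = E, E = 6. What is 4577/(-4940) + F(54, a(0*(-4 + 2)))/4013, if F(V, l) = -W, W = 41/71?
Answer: -1304295111/1407519620 ≈ -0.92666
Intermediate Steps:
W = 41/71 (W = 41*(1/71) = 41/71 ≈ 0.57747)
a(x) = 6
F(V, l) = -41/71 (F(V, l) = -1*41/71 = -41/71)
4577/(-4940) + F(54, a(0*(-4 + 2)))/4013 = 4577/(-4940) - 41/71/4013 = 4577*(-1/4940) - 41/71*1/4013 = -4577/4940 - 41/284923 = -1304295111/1407519620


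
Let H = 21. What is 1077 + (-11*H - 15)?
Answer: 831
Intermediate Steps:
1077 + (-11*H - 15) = 1077 + (-11*21 - 15) = 1077 + (-231 - 15) = 1077 - 246 = 831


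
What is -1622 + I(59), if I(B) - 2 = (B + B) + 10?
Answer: -1492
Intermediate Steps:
I(B) = 12 + 2*B (I(B) = 2 + ((B + B) + 10) = 2 + (2*B + 10) = 2 + (10 + 2*B) = 12 + 2*B)
-1622 + I(59) = -1622 + (12 + 2*59) = -1622 + (12 + 118) = -1622 + 130 = -1492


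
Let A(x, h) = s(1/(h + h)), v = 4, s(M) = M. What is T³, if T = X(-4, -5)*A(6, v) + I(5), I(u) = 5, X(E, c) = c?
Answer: 42875/512 ≈ 83.740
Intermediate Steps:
A(x, h) = 1/(2*h) (A(x, h) = 1/(h + h) = 1/(2*h))
T = 35/8 (T = -5/(2*4) + 5 = -5*⅛ + 5 = -5/8 + 5 = 35/8 ≈ 4.3750)
T³ = (35/8)³ = 42875/512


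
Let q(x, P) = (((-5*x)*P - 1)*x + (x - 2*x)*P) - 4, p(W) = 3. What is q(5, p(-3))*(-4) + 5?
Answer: 1601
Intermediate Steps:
q(x, P) = -4 + x*(-1 - 5*P*x) - P*x (q(x, P) = ((-5*P*x - 1)*x + (-x)*P) - 4 = ((-1 - 5*P*x)*x - P*x) - 4 = (x*(-1 - 5*P*x) - P*x) - 4 = -4 + x*(-1 - 5*P*x) - P*x)
q(5, p(-3))*(-4) + 5 = (-4 - 1*5 - 1*3*5 - 5*3*5**2)*(-4) + 5 = (-4 - 5 - 15 - 5*3*25)*(-4) + 5 = (-4 - 5 - 15 - 375)*(-4) + 5 = -399*(-4) + 5 = 1596 + 5 = 1601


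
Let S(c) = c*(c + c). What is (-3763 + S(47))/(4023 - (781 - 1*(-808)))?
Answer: 655/2434 ≈ 0.26910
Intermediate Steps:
S(c) = 2*c² (S(c) = c*(2*c) = 2*c²)
(-3763 + S(47))/(4023 - (781 - 1*(-808))) = (-3763 + 2*47²)/(4023 - (781 - 1*(-808))) = (-3763 + 2*2209)/(4023 - (781 + 808)) = (-3763 + 4418)/(4023 - 1*1589) = 655/(4023 - 1589) = 655/2434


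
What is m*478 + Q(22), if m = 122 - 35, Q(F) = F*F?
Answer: 42070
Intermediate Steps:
Q(F) = F**2
m = 87
m*478 + Q(22) = 87*478 + 22**2 = 41586 + 484 = 42070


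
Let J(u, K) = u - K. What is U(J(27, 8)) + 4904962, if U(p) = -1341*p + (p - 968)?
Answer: 4878534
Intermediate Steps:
U(p) = -968 - 1340*p (U(p) = -1341*p + (-968 + p) = -968 - 1340*p)
U(J(27, 8)) + 4904962 = (-968 - 1340*(27 - 1*8)) + 4904962 = (-968 - 1340*(27 - 8)) + 4904962 = (-968 - 1340*19) + 4904962 = (-968 - 25460) + 4904962 = -26428 + 4904962 = 4878534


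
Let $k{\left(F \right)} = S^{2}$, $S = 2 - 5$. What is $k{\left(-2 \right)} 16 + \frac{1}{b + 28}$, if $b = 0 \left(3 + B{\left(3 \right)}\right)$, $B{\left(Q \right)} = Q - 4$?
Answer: $\frac{4033}{28} \approx 144.04$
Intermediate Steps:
$B{\left(Q \right)} = -4 + Q$ ($B{\left(Q \right)} = Q - 4 = -4 + Q$)
$S = -3$ ($S = 2 - 5 = -3$)
$k{\left(F \right)} = 9$ ($k{\left(F \right)} = \left(-3\right)^{2} = 9$)
$b = 0$ ($b = 0 \left(3 + \left(-4 + 3\right)\right) = 0 \left(3 - 1\right) = 0 \cdot 2 = 0$)
$k{\left(-2 \right)} 16 + \frac{1}{b + 28} = 9 \cdot 16 + \frac{1}{0 + 28} = 144 + \frac{1}{28} = \frac{4033}{28}$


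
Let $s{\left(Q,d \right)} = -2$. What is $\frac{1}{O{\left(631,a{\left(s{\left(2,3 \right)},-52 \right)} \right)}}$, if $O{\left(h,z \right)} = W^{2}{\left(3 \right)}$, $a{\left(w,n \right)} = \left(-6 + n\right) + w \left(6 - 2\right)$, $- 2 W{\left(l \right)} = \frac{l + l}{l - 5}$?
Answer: $\frac{4}{9} \approx 0.44444$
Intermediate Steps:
$W{\left(l \right)} = - \frac{l}{-5 + l}$ ($W{\left(l \right)} = - \frac{\left(l + l\right) \frac{1}{l - 5}}{2} = - \frac{2 l \frac{1}{-5 + l}}{2} = - \frac{l}{-5 + l}$)
$a{\left(w,n \right)} = -6 + n + 4 w$ ($a{\left(w,n \right)} = \left(-6 + n\right) + w 4 = \left(-6 + n\right) + 4 w = -6 + n + 4 w$)
$O{\left(h,z \right)} = \frac{9}{4}$ ($O{\left(h,z \right)} = \left(\left(-1\right) 3 \frac{1}{-5 + 3}\right)^{2} = \left(\left(-1\right) 3 \frac{1}{-2}\right)^{2} = \left(\left(-1\right) 3 \left(- \frac{1}{2}\right)\right)^{2} = \left(\frac{3}{2}\right)^{2} = \frac{9}{4}$)
$\frac{1}{O{\left(631,a{\left(s{\left(2,3 \right)},-52 \right)} \right)}} = \frac{1}{\frac{9}{4}} = \frac{4}{9}$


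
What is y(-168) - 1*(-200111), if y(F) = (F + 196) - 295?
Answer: 199844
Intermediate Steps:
y(F) = -99 + F (y(F) = (196 + F) - 295 = -99 + F)
y(-168) - 1*(-200111) = (-99 - 168) - 1*(-200111) = -267 + 200111 = 199844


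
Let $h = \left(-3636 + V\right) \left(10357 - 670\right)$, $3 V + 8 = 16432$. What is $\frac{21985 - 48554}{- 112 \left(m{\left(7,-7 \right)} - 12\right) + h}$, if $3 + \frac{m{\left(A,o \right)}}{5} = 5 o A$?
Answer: $- \frac{26569}{17951388} \approx -0.0014801$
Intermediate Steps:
$V = \frac{16424}{3}$ ($V = - \frac{8}{3} + \frac{1}{3} \cdot 16432 = - \frac{8}{3} + \frac{16432}{3} = \frac{16424}{3} \approx 5474.7$)
$m{\left(A,o \right)} = -15 + 25 A o$ ($m{\left(A,o \right)} = -15 + 5 \cdot 5 o A = -15 + 5 \cdot 5 A o = -15 + 25 A o$)
$h = 17811164$ ($h = \left(-3636 + \frac{16424}{3}\right) \left(10357 - 670\right) = \frac{5516}{3} \cdot 9687 = 17811164$)
$\frac{21985 - 48554}{- 112 \left(m{\left(7,-7 \right)} - 12\right) + h} = \frac{21985 - 48554}{- 112 \left(\left(-15 + 25 \cdot 7 \left(-7\right)\right) - 12\right) + 17811164} = - \frac{26569}{- 112 \left(\left(-15 - 1225\right) - 12\right) + 17811164} = - \frac{26569}{- 112 \left(-1240 - 12\right) + 17811164} = - \frac{26569}{\left(-112\right) \left(-1252\right) + 17811164} = - \frac{26569}{140224 + 17811164} = - \frac{26569}{17951388}$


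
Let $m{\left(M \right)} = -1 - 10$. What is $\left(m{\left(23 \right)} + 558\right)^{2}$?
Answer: $299209$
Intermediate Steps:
$m{\left(M \right)} = -11$ ($m{\left(M \right)} = -1 - 10 = -11$)
$\left(m{\left(23 \right)} + 558\right)^{2} = \left(-11 + 558\right)^{2} = 547^{2} = 299209$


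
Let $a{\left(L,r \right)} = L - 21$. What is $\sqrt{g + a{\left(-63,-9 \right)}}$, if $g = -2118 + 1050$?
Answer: $24 i \sqrt{2} \approx 33.941 i$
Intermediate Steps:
$a{\left(L,r \right)} = -21 + L$
$g = -1068$
$\sqrt{g + a{\left(-63,-9 \right)}} = \sqrt{-1068 - 84} = \sqrt{-1152} = 24 i \sqrt{2}$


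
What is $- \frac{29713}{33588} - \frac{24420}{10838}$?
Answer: $- \frac{571124227}{182013372} \approx -3.1378$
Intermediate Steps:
$- \frac{29713}{33588} - \frac{24420}{10838} = \left(-29713\right) \frac{1}{33588} - \frac{12210}{5419} = - \frac{29713}{33588} - \frac{12210}{5419} = - \frac{571124227}{182013372}$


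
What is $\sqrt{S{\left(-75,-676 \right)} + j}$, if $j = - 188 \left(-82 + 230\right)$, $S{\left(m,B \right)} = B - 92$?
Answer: $4 i \sqrt{1787} \approx 169.09 i$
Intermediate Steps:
$S{\left(m,B \right)} = -92 + B$ ($S{\left(m,B \right)} = B - 92 = -92 + B$)
$j = -27824$ ($j = \left(-188\right) 148 = -27824$)
$\sqrt{S{\left(-75,-676 \right)} + j} = \sqrt{\left(-92 - 676\right) - 27824} = \sqrt{-768 - 27824} = \sqrt{-28592} = 4 i \sqrt{1787}$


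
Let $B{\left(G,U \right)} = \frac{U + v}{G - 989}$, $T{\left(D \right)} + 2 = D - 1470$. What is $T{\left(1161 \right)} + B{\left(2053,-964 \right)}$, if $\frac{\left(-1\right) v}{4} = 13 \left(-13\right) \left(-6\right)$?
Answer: $- \frac{83981}{266} \approx -315.72$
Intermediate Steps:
$v = -4056$ ($v = - 4 \cdot 13 \left(-13\right) \left(-6\right) = - 4 \left(\left(-169\right) \left(-6\right)\right) = \left(-4\right) 1014 = -4056$)
$T{\left(D \right)} = -1472 + D$ ($T{\left(D \right)} = -2 + \left(D - 1470\right) = -2 + \left(-1470 + D\right) = -1472 + D$)
$B{\left(G,U \right)} = \frac{-4056 + U}{-989 + G}$ ($B{\left(G,U \right)} = \frac{U - 4056}{G - 989} = \frac{-4056 + U}{-989 + G}$)
$T{\left(1161 \right)} + B{\left(2053,-964 \right)} = \left(-1472 + 1161\right) + \frac{-4056 - 964}{-989 + 2053} = -311 + \frac{1}{1064} \left(-5020\right) = -311 - \frac{1255}{266} = - \frac{83981}{266}$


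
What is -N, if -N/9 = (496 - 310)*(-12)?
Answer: -20088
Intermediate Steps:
N = 20088 (N = -9*(496 - 310)*(-12) = -1674*(-12) = -9*(-2232) = 20088)
-N = -1*20088 = -20088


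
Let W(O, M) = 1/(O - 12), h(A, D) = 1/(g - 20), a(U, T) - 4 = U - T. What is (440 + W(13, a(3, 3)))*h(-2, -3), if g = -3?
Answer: -441/23 ≈ -19.174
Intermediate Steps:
a(U, T) = 4 + U - T (a(U, T) = 4 + (U - T) = 4 + U - T)
h(A, D) = -1/23 (h(A, D) = 1/(-3 - 20) = 1/(-23) = -1/23)
W(O, M) = 1/(-12 + O)
(440 + W(13, a(3, 3)))*h(-2, -3) = (440 + 1/(-12 + 13))*(-1/23) = (440 + 1/1)*(-1/23) = (440 + 1)*(-1/23) = 441*(-1/23) = -441/23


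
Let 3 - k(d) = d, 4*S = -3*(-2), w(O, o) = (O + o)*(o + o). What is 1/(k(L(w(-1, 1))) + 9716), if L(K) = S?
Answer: 2/19435 ≈ 0.00010291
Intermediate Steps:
w(O, o) = 2*o*(O + o) (w(O, o) = (O + o)*(2*o) = 2*o*(O + o))
S = 3/2 (S = (-3*(-2))/4 = (¼)*6 = 3/2 ≈ 1.5000)
L(K) = 3/2
k(d) = 3 - d
1/(k(L(w(-1, 1))) + 9716) = 1/((3 - 1*3/2) + 9716) = 1/((3 - 3/2) + 9716) = 1/(3/2 + 9716) = 1/(19435/2) = 2/19435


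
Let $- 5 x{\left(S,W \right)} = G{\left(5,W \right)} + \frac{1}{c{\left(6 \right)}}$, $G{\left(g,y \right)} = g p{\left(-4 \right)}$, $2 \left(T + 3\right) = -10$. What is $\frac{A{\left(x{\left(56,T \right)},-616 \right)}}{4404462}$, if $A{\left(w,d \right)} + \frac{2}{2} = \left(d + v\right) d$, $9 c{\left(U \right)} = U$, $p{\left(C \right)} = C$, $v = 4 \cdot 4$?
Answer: $\frac{369599}{4404462} \approx 0.083915$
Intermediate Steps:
$T = -8$ ($T = -3 + \frac{1}{2} \left(-10\right) = -3 - 5 = -8$)
$v = 16$
$c{\left(U \right)} = \frac{U}{9}$
$G{\left(g,y \right)} = - 4 g$ ($G{\left(g,y \right)} = g \left(-4\right) = - 4 g$)
$x{\left(S,W \right)} = \frac{37}{10}$ ($x{\left(S,W \right)} = - \frac{\left(-4\right) 5 + \frac{1}{\frac{1}{9} \cdot 6}}{5} = - \frac{-20 + \frac{1}{\frac{2}{3}}}{5} = - \frac{-20 + \frac{3}{2}}{5} = \left(- \frac{1}{5}\right) \left(- \frac{37}{2}\right) = \frac{37}{10}$)
$A{\left(w,d \right)} = -1 + d \left(16 + d\right)$ ($A{\left(w,d \right)} = -1 + \left(d + 16\right) d = -1 + \left(16 + d\right) d = -1 + d \left(16 + d\right)$)
$\frac{A{\left(x{\left(56,T \right)},-616 \right)}}{4404462} = \frac{-1 + \left(-616\right)^{2} + 16 \left(-616\right)}{4404462} = \left(-1 + 379456 - 9856\right) \frac{1}{4404462} = 369599 \cdot \frac{1}{4404462} = \frac{369599}{4404462}$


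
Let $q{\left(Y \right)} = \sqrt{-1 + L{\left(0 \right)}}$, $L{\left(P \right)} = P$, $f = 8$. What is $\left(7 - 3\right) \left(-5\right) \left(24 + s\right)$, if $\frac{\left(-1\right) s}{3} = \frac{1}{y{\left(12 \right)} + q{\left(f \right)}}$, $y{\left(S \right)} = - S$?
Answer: $- \frac{14064}{29} - \frac{12 i}{29} \approx -484.97 - 0.41379 i$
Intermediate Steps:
$q{\left(Y \right)} = i$ ($q{\left(Y \right)} = \sqrt{-1 + 0} = \sqrt{-1} = i$)
$s = - \frac{3 \left(-12 - i\right)}{145}$ ($s = - \frac{3}{\left(-1\right) 12 + i} = - \frac{3}{-12 + i} = - 3 \frac{-12 - i}{145} = - \frac{3 \left(-12 - i\right)}{145} \approx 0.24828 + 0.02069 i$)
$\left(7 - 3\right) \left(-5\right) \left(24 + s\right) = \left(7 - 3\right) \left(-5\right) \left(24 + \left(\frac{36}{145} + \frac{3 i}{145}\right)\right) = 4 \left(-5\right) \left(\frac{3516}{145} + \frac{3 i}{145}\right) = - 20 \left(\frac{3516}{145} + \frac{3 i}{145}\right) = - \frac{14064}{29} - \frac{12 i}{29}$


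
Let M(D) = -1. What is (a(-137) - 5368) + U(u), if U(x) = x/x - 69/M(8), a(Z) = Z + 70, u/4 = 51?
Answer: -5365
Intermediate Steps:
u = 204 (u = 4*51 = 204)
a(Z) = 70 + Z
U(x) = 70 (U(x) = x/x - 69/(-1) = 1 - 69*(-1) = 1 + 69 = 70)
(a(-137) - 5368) + U(u) = ((70 - 137) - 5368) + 70 = (-67 - 5368) + 70 = -5435 + 70 = -5365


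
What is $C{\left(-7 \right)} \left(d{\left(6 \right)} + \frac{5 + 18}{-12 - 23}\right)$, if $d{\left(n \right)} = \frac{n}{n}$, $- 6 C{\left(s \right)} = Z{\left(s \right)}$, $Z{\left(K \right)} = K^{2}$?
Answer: $- \frac{14}{5} \approx -2.8$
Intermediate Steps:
$C{\left(s \right)} = - \frac{s^{2}}{6}$
$d{\left(n \right)} = 1$
$C{\left(-7 \right)} \left(d{\left(6 \right)} + \frac{5 + 18}{-12 - 23}\right) = - \frac{\left(-7\right)^{2}}{6} \left(1 + \frac{5 + 18}{-12 - 23}\right) = \left(- \frac{1}{6}\right) 49 \left(1 + \frac{23}{-35}\right) = - \frac{49 \left(1 + 23 \left(- \frac{1}{35}\right)\right)}{6} = - \frac{49 \left(1 - \frac{23}{35}\right)}{6} = \left(- \frac{49}{6}\right) \frac{12}{35} = - \frac{14}{5}$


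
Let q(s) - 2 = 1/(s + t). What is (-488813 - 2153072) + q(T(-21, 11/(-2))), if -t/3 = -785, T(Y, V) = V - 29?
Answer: -12260979001/4641 ≈ -2.6419e+6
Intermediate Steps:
T(Y, V) = -29 + V
t = 2355 (t = -3*(-785) = 2355)
q(s) = 2 + 1/(2355 + s) (q(s) = 2 + 1/(s + 2355) = 2 + 1/(2355 + s))
(-488813 - 2153072) + q(T(-21, 11/(-2))) = (-488813 - 2153072) + (4711 + 2*(-29 + 11/(-2)))/(2355 + (-29 + 11/(-2))) = -2641885 + (4711 + 2*(-29 + 11*(-½)))/(2355 + (-29 + 11*(-½))) = -2641885 + (4711 + 2*(-29 - 11/2))/(2355 + (-29 - 11/2)) = -2641885 + (4711 + 2*(-69/2))/(2355 - 69/2) = -2641885 + (4711 - 69)/(4641/2) = -2641885 + (2/4641)*4642 = -2641885 + 9284/4641 = -12260979001/4641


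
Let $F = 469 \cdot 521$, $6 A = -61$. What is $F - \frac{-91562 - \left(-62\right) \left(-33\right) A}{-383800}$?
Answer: $\frac{93781075439}{383800} \approx 2.4435 \cdot 10^{5}$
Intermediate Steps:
$A = - \frac{61}{6}$ ($A = \frac{1}{6} \left(-61\right) = - \frac{61}{6} \approx -10.167$)
$F = 244349$
$F - \frac{-91562 - \left(-62\right) \left(-33\right) A}{-383800} = 244349 - \frac{-91562 - \left(-62\right) \left(-33\right) \left(- \frac{61}{6}\right)}{-383800} = 244349 - \left(-91562 - 2046 \left(- \frac{61}{6}\right)\right) \left(- \frac{1}{383800}\right) = 244349 - \left(-91562 - -20801\right) \left(- \frac{1}{383800}\right) = 244349 - \left(-91562 + 20801\right) \left(- \frac{1}{383800}\right) = 244349 - \left(-70761\right) \left(- \frac{1}{383800}\right) = 244349 - \frac{70761}{383800} = \frac{93781075439}{383800}$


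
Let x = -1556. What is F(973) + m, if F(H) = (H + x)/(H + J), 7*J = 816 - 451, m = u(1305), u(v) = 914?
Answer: 6554783/7176 ≈ 913.43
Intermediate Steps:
m = 914
J = 365/7 (J = (816 - 451)/7 = (⅐)*365 = 365/7 ≈ 52.143)
F(H) = (-1556 + H)/(365/7 + H) (F(H) = (H - 1556)/(H + 365/7) = (-1556 + H)/(365/7 + H))
F(973) + m = 7*(-1556 + 973)/(365 + 7*973) + 914 = 7*(-583)/(365 + 6811) + 914 = 7*(-583)/7176 + 914 = 7*(1/7176)*(-583) + 914 = -4081/7176 + 914 = 6554783/7176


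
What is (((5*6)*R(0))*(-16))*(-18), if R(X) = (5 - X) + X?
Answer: 43200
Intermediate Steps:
R(X) = 5
(((5*6)*R(0))*(-16))*(-18) = (((5*6)*5)*(-16))*(-18) = ((30*5)*(-16))*(-18) = (150*(-16))*(-18) = -2400*(-18) = 43200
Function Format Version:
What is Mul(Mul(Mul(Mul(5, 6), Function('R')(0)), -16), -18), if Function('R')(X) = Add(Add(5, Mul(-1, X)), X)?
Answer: 43200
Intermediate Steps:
Function('R')(X) = 5
Mul(Mul(Mul(Mul(5, 6), Function('R')(0)), -16), -18) = Mul(Mul(Mul(Mul(5, 6), 5), -16), -18) = Mul(Mul(Mul(30, 5), -16), -18) = Mul(Mul(150, -16), -18) = Mul(-2400, -18) = 43200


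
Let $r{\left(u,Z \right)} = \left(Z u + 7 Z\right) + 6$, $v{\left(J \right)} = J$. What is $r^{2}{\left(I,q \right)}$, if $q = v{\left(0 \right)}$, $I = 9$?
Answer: $36$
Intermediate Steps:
$q = 0$
$r{\left(u,Z \right)} = 6 + 7 Z + Z u$ ($r{\left(u,Z \right)} = \left(7 Z + Z u\right) + 6 = 6 + 7 Z + Z u$)
$r^{2}{\left(I,q \right)} = \left(6 + 7 \cdot 0 + 0 \cdot 9\right)^{2} = \left(6 + 0 + 0\right)^{2} = 6^{2} = 36$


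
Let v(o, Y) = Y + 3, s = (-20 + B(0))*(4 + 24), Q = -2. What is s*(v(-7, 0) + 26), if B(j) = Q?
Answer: -17864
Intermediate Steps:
B(j) = -2
s = -616 (s = (-20 - 2)*(4 + 24) = -22*28 = -616)
v(o, Y) = 3 + Y
s*(v(-7, 0) + 26) = -616*((3 + 0) + 26) = -616*(3 + 26) = -616*29 = -17864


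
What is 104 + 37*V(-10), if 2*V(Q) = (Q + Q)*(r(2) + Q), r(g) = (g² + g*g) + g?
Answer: 104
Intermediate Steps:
r(g) = g + 2*g² (r(g) = (g² + g²) + g = 2*g² + g = g + 2*g²)
V(Q) = Q*(10 + Q) (V(Q) = ((Q + Q)*(2*(1 + 2*2) + Q))/2 = ((2*Q)*(2*(1 + 4) + Q))/2 = ((2*Q)*(2*5 + Q))/2 = ((2*Q)*(10 + Q))/2 = (2*Q*(10 + Q))/2 = Q*(10 + Q))
104 + 37*V(-10) = 104 + 37*(-10*(10 - 10)) = 104 + 37*(-10*0) = 104 + 37*0 = 104 + 0 = 104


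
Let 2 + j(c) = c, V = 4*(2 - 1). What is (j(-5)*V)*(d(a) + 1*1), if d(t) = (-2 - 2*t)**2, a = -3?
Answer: -476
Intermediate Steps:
V = 4 (V = 4*1 = 4)
j(c) = -2 + c
(j(-5)*V)*(d(a) + 1*1) = ((-2 - 5)*4)*(4*(1 - 3)**2 + 1*1) = (-7*4)*(4*(-2)**2 + 1) = -28*(4*4 + 1) = -28*(16 + 1) = -28*17 = -476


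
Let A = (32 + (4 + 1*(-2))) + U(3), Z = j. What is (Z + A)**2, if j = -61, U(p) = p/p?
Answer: 676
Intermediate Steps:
U(p) = 1
Z = -61
A = 35 (A = (32 + (4 + 1*(-2))) + 1 = (32 + (4 - 2)) + 1 = (32 + 2) + 1 = 34 + 1 = 35)
(Z + A)**2 = (-61 + 35)**2 = (-26)**2 = 676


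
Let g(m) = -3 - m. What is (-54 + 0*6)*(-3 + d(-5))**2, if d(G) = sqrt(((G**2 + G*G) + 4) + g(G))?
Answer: -3510 + 648*sqrt(14) ≈ -1085.4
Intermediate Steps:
d(G) = sqrt(1 - G + 2*G**2) (d(G) = sqrt(((G**2 + G*G) + 4) + (-3 - G)) = sqrt(((G**2 + G**2) + 4) + (-3 - G)) = sqrt((2*G**2 + 4) + (-3 - G)) = sqrt((4 + 2*G**2) + (-3 - G)) = sqrt(1 - G + 2*G**2))
(-54 + 0*6)*(-3 + d(-5))**2 = (-54 + 0*6)*(-3 + sqrt(1 - 1*(-5) + 2*(-5)**2))**2 = (-54 + 0)*(-3 + sqrt(1 + 5 + 2*25))**2 = -54*(-3 + sqrt(1 + 5 + 50))**2 = -54*(-3 + sqrt(56))**2 = -54*(-3 + 2*sqrt(14))**2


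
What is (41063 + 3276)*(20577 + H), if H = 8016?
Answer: 1267785027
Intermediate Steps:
(41063 + 3276)*(20577 + H) = (41063 + 3276)*(20577 + 8016) = 44339*28593 = 1267785027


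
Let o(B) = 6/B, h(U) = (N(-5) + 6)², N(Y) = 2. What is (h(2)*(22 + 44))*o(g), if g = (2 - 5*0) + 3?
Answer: 25344/5 ≈ 5068.8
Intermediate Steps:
h(U) = 64 (h(U) = (2 + 6)² = 8² = 64)
g = 5 (g = (2 + 0) + 3 = 2 + 3 = 5)
(h(2)*(22 + 44))*o(g) = (64*(22 + 44))*(6/5) = (64*66)*(6*(⅕)) = 4224*(6/5) = 25344/5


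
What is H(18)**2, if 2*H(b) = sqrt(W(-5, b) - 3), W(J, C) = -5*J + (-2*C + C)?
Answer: 1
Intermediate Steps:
W(J, C) = -C - 5*J (W(J, C) = -5*J - C = -C - 5*J)
H(b) = sqrt(22 - b)/2 (H(b) = sqrt((-b - 5*(-5)) - 3)/2 = sqrt((-b + 25) - 3)/2 = sqrt((25 - b) - 3)/2 = sqrt(22 - b)/2)
H(18)**2 = (sqrt(22 - 1*18)/2)**2 = (sqrt(22 - 18)/2)**2 = (sqrt(4)/2)**2 = ((1/2)*2)**2 = 1**2 = 1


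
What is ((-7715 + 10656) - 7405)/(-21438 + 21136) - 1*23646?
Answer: -3568314/151 ≈ -23631.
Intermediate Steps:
((-7715 + 10656) - 7405)/(-21438 + 21136) - 1*23646 = (2941 - 7405)/(-302) - 23646 = -4464*(-1/302) - 23646 = 2232/151 - 23646 = -3568314/151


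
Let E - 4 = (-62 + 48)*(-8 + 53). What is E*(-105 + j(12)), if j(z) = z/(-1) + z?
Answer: 65730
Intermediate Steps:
E = -626 (E = 4 + (-62 + 48)*(-8 + 53) = 4 - 14*45 = 4 - 630 = -626)
j(z) = 0 (j(z) = z*(-1) + z = -z + z = 0)
E*(-105 + j(12)) = -626*(-105 + 0) = -626*(-105) = 65730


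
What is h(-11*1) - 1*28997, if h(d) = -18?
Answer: -29015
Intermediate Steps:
h(-11*1) - 1*28997 = -18 - 1*28997 = -18 - 28997 = -29015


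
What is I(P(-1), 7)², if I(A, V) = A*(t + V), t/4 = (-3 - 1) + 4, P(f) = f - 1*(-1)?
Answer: 0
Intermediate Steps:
P(f) = 1 + f (P(f) = f + 1 = 1 + f)
t = 0 (t = 4*((-3 - 1) + 4) = 4*(-4 + 4) = 4*0 = 0)
I(A, V) = A*V (I(A, V) = A*(0 + V) = A*V)
I(P(-1), 7)² = ((1 - 1)*7)² = (0*7)² = 0² = 0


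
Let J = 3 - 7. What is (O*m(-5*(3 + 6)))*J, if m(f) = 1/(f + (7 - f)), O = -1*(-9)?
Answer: -36/7 ≈ -5.1429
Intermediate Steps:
J = -4
O = 9
m(f) = 1/7
(O*m(-5*(3 + 6)))*J = (9*(1/7))*(-4) = (9/7)*(-4) = -36/7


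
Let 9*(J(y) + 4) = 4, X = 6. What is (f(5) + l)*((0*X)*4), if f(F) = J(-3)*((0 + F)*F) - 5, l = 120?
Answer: 0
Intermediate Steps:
J(y) = -32/9 (J(y) = -4 + (1/9)*4 = -4 + 4/9 = -32/9)
f(F) = -5 - 32*F**2/9 (f(F) = -32*(0 + F)*F/9 - 5 = -32*F*F/9 - 5 = -32*F**2/9 - 5 = -5 - 32*F**2/9)
(f(5) + l)*((0*X)*4) = ((-5 - 32/9*5**2) + 120)*((0*6)*4) = ((-5 - 32/9*25) + 120)*(0*4) = ((-5 - 800/9) + 120)*0 = (-845/9 + 120)*0 = (235/9)*0 = 0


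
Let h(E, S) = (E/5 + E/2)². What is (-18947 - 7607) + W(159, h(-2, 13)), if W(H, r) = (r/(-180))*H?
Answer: -39833597/1500 ≈ -26556.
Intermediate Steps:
h(E, S) = 49*E²/100 (h(E, S) = (E*(⅕) + E*(½))² = (E/5 + E/2)² = (7*E/10)² = 49*E²/100)
W(H, r) = -H*r/180 (W(H, r) = (r*(-1/180))*H = (-r/180)*H = -H*r/180)
(-18947 - 7607) + W(159, h(-2, 13)) = (-18947 - 7607) - 1/180*159*(49/100)*(-2)² = -26554 - 1/180*159*(49/100)*4 = -26554 - 1/180*159*49/25 = -26554 - 2597/1500 = -39833597/1500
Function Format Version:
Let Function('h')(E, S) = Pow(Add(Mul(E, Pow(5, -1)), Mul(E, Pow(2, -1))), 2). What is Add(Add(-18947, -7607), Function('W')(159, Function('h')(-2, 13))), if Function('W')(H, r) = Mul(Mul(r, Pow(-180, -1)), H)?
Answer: Rational(-39833597, 1500) ≈ -26556.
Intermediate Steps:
Function('h')(E, S) = Mul(Rational(49, 100), Pow(E, 2)) (Function('h')(E, S) = Pow(Add(Mul(E, Rational(1, 5)), Mul(E, Rational(1, 2))), 2) = Pow(Add(Mul(Rational(1, 5), E), Mul(Rational(1, 2), E)), 2) = Pow(Mul(Rational(7, 10), E), 2) = Mul(Rational(49, 100), Pow(E, 2)))
Function('W')(H, r) = Mul(Rational(-1, 180), H, r) (Function('W')(H, r) = Mul(Mul(r, Rational(-1, 180)), H) = Mul(Mul(Rational(-1, 180), r), H) = Mul(Rational(-1, 180), H, r))
Add(Add(-18947, -7607), Function('W')(159, Function('h')(-2, 13))) = Add(Add(-18947, -7607), Mul(Rational(-1, 180), 159, Mul(Rational(49, 100), Pow(-2, 2)))) = Add(-26554, Mul(Rational(-1, 180), 159, Mul(Rational(49, 100), 4))) = Add(-26554, Mul(Rational(-1, 180), 159, Rational(49, 25))) = Add(-26554, Rational(-2597, 1500)) = Rational(-39833597, 1500)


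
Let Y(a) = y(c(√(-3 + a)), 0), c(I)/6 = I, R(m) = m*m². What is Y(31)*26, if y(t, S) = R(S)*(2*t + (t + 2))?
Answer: 0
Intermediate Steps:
R(m) = m³
c(I) = 6*I
y(t, S) = S³*(2 + 3*t) (y(t, S) = S³*(2*t + (t + 2)) = S³*(2*t + (2 + t)) = S³*(2 + 3*t))
Y(a) = 0 (Y(a) = 0³*(2 + 3*(6*√(-3 + a))) = 0*(2 + 18*√(-3 + a)) = 0)
Y(31)*26 = 0*26 = 0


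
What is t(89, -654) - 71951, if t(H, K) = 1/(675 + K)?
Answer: -1510970/21 ≈ -71951.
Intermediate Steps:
t(89, -654) - 71951 = 1/(675 - 654) - 71951 = 1/21 - 71951 = -1510970/21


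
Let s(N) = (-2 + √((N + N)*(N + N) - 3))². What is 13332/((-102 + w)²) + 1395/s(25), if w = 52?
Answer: 2543924188/431600625 + 620*√2497/690561 ≈ 5.9390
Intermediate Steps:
s(N) = (-2 + √(-3 + 4*N²))² (s(N) = (-2 + √((2*N)*(2*N) - 3))² = (-2 + √(4*N² - 3))² = (-2 + √(-3 + 4*N²))²)
13332/((-102 + w)²) + 1395/s(25) = 13332/((-102 + 52)²) + 1395/((-2 + √(-3 + 4*25²))²) = 13332/((-50)²) + 1395/((-2 + √(-3 + 4*625))²) = 13332/2500 + 1395/((-2 + √(-3 + 2500))²) = 13332*(1/2500) + 1395/((-2 + √2497)²) = 3333/625 + 1395/(-2 + √2497)²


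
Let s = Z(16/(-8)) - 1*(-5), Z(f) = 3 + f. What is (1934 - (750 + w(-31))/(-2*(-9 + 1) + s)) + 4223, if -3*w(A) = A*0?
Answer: 67352/11 ≈ 6122.9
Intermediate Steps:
w(A) = 0 (w(A) = -A*0/3 = -1/3*0 = 0)
s = 6 (s = (3 + 16/(-8)) - 1*(-5) = (3 + 16*(-1/8)) + 5 = (3 - 2) + 5 = 1 + 5 = 6)
(1934 - (750 + w(-31))/(-2*(-9 + 1) + s)) + 4223 = (1934 - (750 + 0)/(-2*(-9 + 1) + 6)) + 4223 = (1934 - 750/(-2*(-8) + 6)) + 4223 = (1934 - 750/(16 + 6)) + 4223 = (1934 - 750/22) + 4223 = (1934 - 1*375/11) + 4223 = (1934 - 375/11) + 4223 = 20899/11 + 4223 = 67352/11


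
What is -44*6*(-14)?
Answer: 3696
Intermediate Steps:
-44*6*(-14) = -11*24*(-14) = -264*(-14) = 3696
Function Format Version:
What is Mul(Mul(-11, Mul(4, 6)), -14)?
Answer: 3696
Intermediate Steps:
Mul(Mul(-11, Mul(4, 6)), -14) = Mul(Mul(-11, 24), -14) = Mul(-264, -14) = 3696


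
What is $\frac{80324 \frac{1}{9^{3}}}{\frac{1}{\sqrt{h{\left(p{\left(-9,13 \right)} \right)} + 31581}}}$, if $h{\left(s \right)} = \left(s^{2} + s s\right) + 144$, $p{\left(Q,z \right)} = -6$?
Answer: $\frac{80324 \sqrt{3533}}{243} \approx 19648.0$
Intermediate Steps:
$h{\left(s \right)} = 144 + 2 s^{2}$ ($h{\left(s \right)} = \left(s^{2} + s^{2}\right) + 144 = 2 s^{2} + 144 = 144 + 2 s^{2}$)
$\frac{80324 \frac{1}{9^{3}}}{\frac{1}{\sqrt{h{\left(p{\left(-9,13 \right)} \right)} + 31581}}} = \frac{80324 \frac{1}{9^{3}}}{\frac{1}{\sqrt{\left(144 + 2 \left(-6\right)^{2}\right) + 31581}}} = \frac{80324 \cdot \frac{1}{729}}{\frac{1}{\sqrt{\left(144 + 2 \cdot 36\right) + 31581}}} = \frac{80324 \cdot \frac{1}{729}}{\frac{1}{\sqrt{\left(144 + 72\right) + 31581}}} = \frac{80324}{729 \frac{1}{\sqrt{216 + 31581}}} = \frac{80324}{729 \frac{1}{\sqrt{31797}}} = \frac{80324}{729 \frac{1}{3 \sqrt{3533}}} = \frac{80324}{729 \frac{\sqrt{3533}}{10599}} = \frac{80324 \cdot 3 \sqrt{3533}}{729} = \frac{80324 \sqrt{3533}}{243}$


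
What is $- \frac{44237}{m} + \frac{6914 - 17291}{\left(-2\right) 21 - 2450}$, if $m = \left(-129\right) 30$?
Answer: $\frac{75198797}{4822020} \approx 15.595$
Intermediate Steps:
$m = -3870$
$- \frac{44237}{m} + \frac{6914 - 17291}{\left(-2\right) 21 - 2450} = - \frac{44237}{-3870} + \frac{6914 - 17291}{\left(-2\right) 21 - 2450} = \left(-44237\right) \left(- \frac{1}{3870}\right) + \frac{6914 - 17291}{-42 - 2450} = \frac{44237}{3870} - \frac{10377}{-2492} = \frac{44237}{3870} - - \frac{10377}{2492} = \frac{44237}{3870} + \frac{10377}{2492} = \frac{75198797}{4822020}$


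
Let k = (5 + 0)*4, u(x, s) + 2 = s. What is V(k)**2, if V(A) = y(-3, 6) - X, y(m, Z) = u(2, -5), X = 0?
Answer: 49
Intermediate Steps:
u(x, s) = -2 + s
y(m, Z) = -7 (y(m, Z) = -2 - 5 = -7)
k = 20 (k = 5*4 = 20)
V(A) = -7 (V(A) = -7 - 1*0 = -7 + 0 = -7)
V(k)**2 = (-7)**2 = 49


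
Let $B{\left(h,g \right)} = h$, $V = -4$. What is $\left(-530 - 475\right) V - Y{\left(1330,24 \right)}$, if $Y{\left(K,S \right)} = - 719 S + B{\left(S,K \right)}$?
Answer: $21252$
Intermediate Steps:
$Y{\left(K,S \right)} = - 718 S$ ($Y{\left(K,S \right)} = - 719 S + S = - 718 S$)
$\left(-530 - 475\right) V - Y{\left(1330,24 \right)} = \left(-530 - 475\right) \left(-4\right) - \left(-718\right) 24 = \left(-1005\right) \left(-4\right) - -17232 = 4020 + 17232 = 21252$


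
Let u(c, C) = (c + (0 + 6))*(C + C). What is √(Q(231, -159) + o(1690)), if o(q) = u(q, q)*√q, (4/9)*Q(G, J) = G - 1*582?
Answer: √(-3159 + 298088960*√10)/2 ≈ 15351.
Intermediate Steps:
Q(G, J) = -2619/2 + 9*G/4 (Q(G, J) = 9*(G - 1*582)/4 = 9*(G - 582)/4 = 9*(-582 + G)/4 = -2619/2 + 9*G/4)
u(c, C) = 2*C*(6 + c) (u(c, C) = (c + 6)*(2*C) = (6 + c)*(2*C) = 2*C*(6 + c))
o(q) = 2*q^(3/2)*(6 + q) (o(q) = (2*q*(6 + q))*√q = 2*q^(3/2)*(6 + q))
√(Q(231, -159) + o(1690)) = √((-2619/2 + (9/4)*231) + 2*1690^(3/2)*(6 + 1690)) = √((-2619/2 + 2079/4) + 2*(21970*√10)*1696) = √(-3159/4 + 74522240*√10)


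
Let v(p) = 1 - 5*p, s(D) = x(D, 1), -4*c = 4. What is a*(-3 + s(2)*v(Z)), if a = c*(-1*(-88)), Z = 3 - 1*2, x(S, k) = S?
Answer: 968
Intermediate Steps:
c = -1 (c = -¼*4 = -1)
s(D) = D
Z = 1 (Z = 3 - 2 = 1)
a = -88 (a = -(-1)*(-88) = -1*88 = -88)
a*(-3 + s(2)*v(Z)) = -88*(-3 + 2*(1 - 5*1)) = -88*(-3 + 2*(1 - 5)) = -88*(-3 + 2*(-4)) = -88*(-3 - 8) = -88*(-11) = 968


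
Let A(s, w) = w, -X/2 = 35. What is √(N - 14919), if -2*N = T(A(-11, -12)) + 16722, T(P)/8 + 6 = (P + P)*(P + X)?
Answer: 2*I*√7782 ≈ 176.43*I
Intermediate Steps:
X = -70 (X = -2*35 = -70)
T(P) = -48 + 16*P*(-70 + P) (T(P) = -48 + 8*((P + P)*(P - 70)) = -48 + 8*((2*P)*(-70 + P)) = -48 + 8*(2*P*(-70 + P)) = -48 + 16*P*(-70 + P))
N = -16209 (N = -((-48 - 1120*(-12) + 16*(-12)²) + 16722)/2 = -((-48 + 13440 + 16*144) + 16722)/2 = -((-48 + 13440 + 2304) + 16722)/2 = -(15696 + 16722)/2 = -½*32418 = -16209)
√(N - 14919) = √(-16209 - 14919) = √(-31128) = 2*I*√7782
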